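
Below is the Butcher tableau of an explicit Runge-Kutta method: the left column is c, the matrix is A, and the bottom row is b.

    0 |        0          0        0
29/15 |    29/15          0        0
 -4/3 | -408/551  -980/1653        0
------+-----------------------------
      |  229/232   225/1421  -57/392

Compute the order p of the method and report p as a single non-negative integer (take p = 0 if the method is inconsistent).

3

b = (229/232, 225/1421, -57/392)
c = (0, 29/15, -4/3)
Ac = (0, 0, -196/171)
Σ b_i: 229/232·1 + 225/1421·1 + (-57/392)·1 = 1 ✓
b·c: 225/1421·29/15 + (-57/392)·(-4/3) = 1/2 ✓
b·c²: 225/1421·841/225 + (-57/392)·16/9 = 1/3 ✓
b·Ac: (-57/392)·(-196/171) = 1/6 ✓; 3 stages ⇒ order 3.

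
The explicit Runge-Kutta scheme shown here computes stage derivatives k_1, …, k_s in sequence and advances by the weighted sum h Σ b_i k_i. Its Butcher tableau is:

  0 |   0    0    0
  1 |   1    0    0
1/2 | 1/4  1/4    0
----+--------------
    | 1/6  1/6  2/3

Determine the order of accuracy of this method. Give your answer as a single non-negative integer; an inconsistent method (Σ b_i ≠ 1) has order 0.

3

b = (1/6, 1/6, 2/3)
c = (0, 1, 1/2)
Ac = (0, 0, 1/4)
Σ b_i: 1/6·1 + 1/6·1 + 2/3·1 = 1 ✓
b·c: 1/6·1 + 2/3·1/2 = 1/2 ✓
b·c²: 1/6·1 + 2/3·1/4 = 1/3 ✓
b·Ac: 2/3·1/4 = 1/6 ✓; 3 stages ⇒ order 3.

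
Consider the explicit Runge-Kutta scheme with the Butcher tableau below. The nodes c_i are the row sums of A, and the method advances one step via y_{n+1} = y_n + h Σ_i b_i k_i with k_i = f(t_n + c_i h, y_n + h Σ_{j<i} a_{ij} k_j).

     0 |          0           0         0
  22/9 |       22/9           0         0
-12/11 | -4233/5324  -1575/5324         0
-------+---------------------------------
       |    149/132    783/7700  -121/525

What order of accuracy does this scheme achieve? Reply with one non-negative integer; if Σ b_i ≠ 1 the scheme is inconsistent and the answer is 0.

3

b = (149/132, 783/7700, -121/525)
c = (0, 22/9, -12/11)
Ac = (0, 0, -175/242)
Σ b_i: 149/132·1 + 783/7700·1 + (-121/525)·1 = 1 ✓
b·c: 783/7700·22/9 + (-121/525)·(-12/11) = 1/2 ✓
b·c²: 783/7700·484/81 + (-121/525)·144/121 = 1/3 ✓
b·Ac: (-121/525)·(-175/242) = 1/6 ✓; 3 stages ⇒ order 3.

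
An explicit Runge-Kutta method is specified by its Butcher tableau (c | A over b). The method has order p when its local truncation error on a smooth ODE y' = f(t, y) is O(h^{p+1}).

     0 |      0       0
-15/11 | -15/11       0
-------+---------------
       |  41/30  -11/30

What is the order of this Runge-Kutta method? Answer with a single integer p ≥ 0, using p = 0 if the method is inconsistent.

2

b = (41/30, -11/30)
c = (0, -15/11)
Σ b_i: 41/30·1 + (-11/30)·1 = 1 ✓
b·c: (-11/30)·(-15/11) = 1/2 ✓; 2 stages ⇒ order 2.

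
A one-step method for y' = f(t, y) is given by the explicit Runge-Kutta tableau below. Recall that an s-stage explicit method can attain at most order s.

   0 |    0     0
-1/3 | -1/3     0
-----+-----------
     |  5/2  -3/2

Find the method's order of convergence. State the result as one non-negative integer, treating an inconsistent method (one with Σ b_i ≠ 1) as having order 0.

b = (5/2, -3/2)
c = (0, -1/3)
Σ b_i: 5/2·1 + (-3/2)·1 = 1 ✓
b·c: (-3/2)·(-1/3) = 1/2 ✓; 2 stages ⇒ order 2.

2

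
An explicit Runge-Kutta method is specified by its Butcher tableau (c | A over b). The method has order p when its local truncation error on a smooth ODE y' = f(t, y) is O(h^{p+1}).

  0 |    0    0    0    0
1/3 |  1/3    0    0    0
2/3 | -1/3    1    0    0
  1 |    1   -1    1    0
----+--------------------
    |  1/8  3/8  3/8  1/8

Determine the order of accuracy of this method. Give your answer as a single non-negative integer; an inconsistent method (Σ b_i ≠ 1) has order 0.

b = (1/8, 3/8, 3/8, 1/8)
c = (0, 1/3, 2/3, 1)
Ac = (0, 0, 1/3, 1/3)
Σ b_i: 1/8·1 + 3/8·1 + 3/8·1 + 1/8·1 = 1 ✓
b·c: 3/8·1/3 + 3/8·2/3 + 1/8·1 = 1/2 ✓
b·c²: 3/8·1/9 + 3/8·4/9 + 1/8·1 = 1/3 ✓
b·Ac: 3/8·1/3 + 1/8·1/3 = 1/6 ✓
b·c³: 3/8·1/27 + 3/8·8/27 + 1/8·1 = 1/4 ✓
b·(c∘Ac): 3/8·2/9 + 1/8·1/3 = 1/8 ✓
b·Ac²: 3/8·1/9 + 1/8·1/3 = 1/12 ✓
b·A²c: 1/8·1/3 = 1/24 ✓; 4 stages ⇒ order 4.

4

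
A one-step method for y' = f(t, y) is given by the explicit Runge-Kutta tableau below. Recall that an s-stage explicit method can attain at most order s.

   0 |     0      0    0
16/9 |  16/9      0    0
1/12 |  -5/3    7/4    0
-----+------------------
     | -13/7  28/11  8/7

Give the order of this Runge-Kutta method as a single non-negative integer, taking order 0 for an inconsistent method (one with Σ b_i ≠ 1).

b = (-13/7, 28/11, 8/7)
c = (0, 16/9, 1/12)
Ac = (0, 0, 28/9)
Σ b_i: (-13/7)·1 + 28/11·1 + 8/7·1 = 141/77 ≠ 1 ⇒ order 0.

0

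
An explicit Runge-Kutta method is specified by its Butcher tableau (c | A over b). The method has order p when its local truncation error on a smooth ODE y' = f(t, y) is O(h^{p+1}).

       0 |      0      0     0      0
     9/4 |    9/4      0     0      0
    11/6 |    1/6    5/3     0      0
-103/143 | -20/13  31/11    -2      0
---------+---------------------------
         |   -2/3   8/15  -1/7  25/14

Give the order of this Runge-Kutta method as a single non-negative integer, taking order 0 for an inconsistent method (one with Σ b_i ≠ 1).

0

b = (-2/3, 8/15, -1/7, 25/14)
c = (0, 9/4, 11/6, -103/143)
Ac = (0, 0, 15/4, 353/132)
Σ b_i: (-2/3)·1 + 8/15·1 + (-1/7)·1 + 25/14·1 = 317/210 ≠ 1 ⇒ order 0.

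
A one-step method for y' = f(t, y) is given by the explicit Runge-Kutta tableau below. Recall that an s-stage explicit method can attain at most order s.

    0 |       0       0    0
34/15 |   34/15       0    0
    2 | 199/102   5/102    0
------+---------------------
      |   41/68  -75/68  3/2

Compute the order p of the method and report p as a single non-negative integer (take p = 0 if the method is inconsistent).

b = (41/68, -75/68, 3/2)
c = (0, 34/15, 2)
Ac = (0, 0, 1/9)
Σ b_i: 41/68·1 + (-75/68)·1 + 3/2·1 = 1 ✓
b·c: (-75/68)·34/15 + 3/2·2 = 1/2 ✓
b·c²: (-75/68)·1156/225 + 3/2·4 = 1/3 ✓
b·Ac: 3/2·1/9 = 1/6 ✓; 3 stages ⇒ order 3.

3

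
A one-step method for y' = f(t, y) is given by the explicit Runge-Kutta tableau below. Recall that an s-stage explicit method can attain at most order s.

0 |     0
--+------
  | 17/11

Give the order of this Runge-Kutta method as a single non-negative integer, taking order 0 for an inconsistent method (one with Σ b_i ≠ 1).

0

b = (17/11)
c = (0)
Σ b_i: 17/11·1 = 17/11 ≠ 1 ⇒ order 0.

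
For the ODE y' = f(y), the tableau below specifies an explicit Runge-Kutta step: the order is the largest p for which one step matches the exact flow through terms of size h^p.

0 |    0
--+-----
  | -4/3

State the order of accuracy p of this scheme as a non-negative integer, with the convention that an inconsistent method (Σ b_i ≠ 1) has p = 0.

b = (-4/3)
c = (0)
Σ b_i: (-4/3)·1 = -4/3 ≠ 1 ⇒ order 0.

0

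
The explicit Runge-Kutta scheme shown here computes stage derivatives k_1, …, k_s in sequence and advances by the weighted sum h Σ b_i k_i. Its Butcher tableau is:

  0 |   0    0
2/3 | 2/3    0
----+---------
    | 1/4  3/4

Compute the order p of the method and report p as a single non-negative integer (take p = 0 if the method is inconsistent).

2

b = (1/4, 3/4)
c = (0, 2/3)
Σ b_i: 1/4·1 + 3/4·1 = 1 ✓
b·c: 3/4·2/3 = 1/2 ✓; 2 stages ⇒ order 2.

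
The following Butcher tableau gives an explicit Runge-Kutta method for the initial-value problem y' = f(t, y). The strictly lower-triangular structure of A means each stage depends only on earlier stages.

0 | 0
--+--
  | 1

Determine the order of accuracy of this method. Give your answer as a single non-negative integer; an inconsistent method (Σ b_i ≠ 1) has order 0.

b = (1)
c = (0)
Σ b_i: 1·1 = 1 ✓; 1 stage ⇒ order 1.

1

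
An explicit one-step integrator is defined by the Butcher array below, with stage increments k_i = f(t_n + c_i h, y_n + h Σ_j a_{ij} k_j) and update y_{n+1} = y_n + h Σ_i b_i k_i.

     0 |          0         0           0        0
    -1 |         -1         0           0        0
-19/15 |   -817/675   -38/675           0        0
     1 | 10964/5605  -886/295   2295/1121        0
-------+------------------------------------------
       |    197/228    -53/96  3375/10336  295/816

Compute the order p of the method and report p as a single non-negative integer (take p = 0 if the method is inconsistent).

4

b = (197/228, -53/96, 3375/10336, 295/816)
c = (0, -1, -19/15, 1)
Ac = (0, 0, 38/675, 121/295)
Σ b_i: 197/228·1 + (-53/96)·1 + 3375/10336·1 + 295/816·1 = 1 ✓
b·c: (-53/96)·(-1) + 3375/10336·(-19/15) + 295/816·1 = 1/2 ✓
b·c²: (-53/96)·1 + 3375/10336·361/225 + 295/816·1 = 1/3 ✓
b·Ac: 3375/10336·38/675 + 295/816·121/295 = 1/6 ✓
b·c³: (-53/96)·(-1) + 3375/10336·(-6859/3375) + 295/816·1 = 1/4 ✓
b·(c∘Ac): 3375/10336·(-722/10125) + 295/816·121/295 = 1/8 ✓
b·Ac²: 3375/10336·(-38/675) + 295/816·83/295 = 1/12 ✓
b·A²c: 295/816·34/295 = 1/24 ✓; 4 stages ⇒ order 4.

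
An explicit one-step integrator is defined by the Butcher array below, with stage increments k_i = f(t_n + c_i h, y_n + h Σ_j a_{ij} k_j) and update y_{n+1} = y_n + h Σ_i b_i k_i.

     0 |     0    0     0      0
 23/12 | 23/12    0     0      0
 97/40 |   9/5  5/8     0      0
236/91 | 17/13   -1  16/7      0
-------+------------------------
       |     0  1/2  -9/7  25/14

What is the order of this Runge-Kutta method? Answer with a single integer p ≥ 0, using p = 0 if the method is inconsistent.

1

b = (0, 1/2, -9/7, 25/14)
c = (0, 23/12, 97/40, 236/91)
Ac = (0, 0, 115/96, 1523/420)
Σ b_i: 1/2·1 + (-9/7)·1 + 25/14·1 = 1 ✓
b·c: 1/2·23/12 + (-9/7)·97/40 + 25/14·236/91 = 94463/38220 ≠ 1/2 ⇒ order 1.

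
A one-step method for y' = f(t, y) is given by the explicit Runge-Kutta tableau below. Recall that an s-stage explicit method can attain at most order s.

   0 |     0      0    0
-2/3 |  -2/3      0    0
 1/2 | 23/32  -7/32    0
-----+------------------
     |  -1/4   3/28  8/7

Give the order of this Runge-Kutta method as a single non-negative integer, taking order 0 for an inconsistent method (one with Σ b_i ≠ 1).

3

b = (-1/4, 3/28, 8/7)
c = (0, -2/3, 1/2)
Ac = (0, 0, 7/48)
Σ b_i: (-1/4)·1 + 3/28·1 + 8/7·1 = 1 ✓
b·c: 3/28·(-2/3) + 8/7·1/2 = 1/2 ✓
b·c²: 3/28·4/9 + 8/7·1/4 = 1/3 ✓
b·Ac: 8/7·7/48 = 1/6 ✓; 3 stages ⇒ order 3.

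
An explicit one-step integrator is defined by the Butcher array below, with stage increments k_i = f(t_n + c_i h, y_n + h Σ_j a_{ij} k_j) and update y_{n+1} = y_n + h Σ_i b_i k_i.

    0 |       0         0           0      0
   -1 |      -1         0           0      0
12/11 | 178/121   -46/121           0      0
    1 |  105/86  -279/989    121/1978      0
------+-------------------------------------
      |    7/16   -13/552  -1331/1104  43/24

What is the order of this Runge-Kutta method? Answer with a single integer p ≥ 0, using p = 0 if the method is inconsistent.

b = (7/16, -13/552, -1331/1104, 43/24)
c = (0, -1, 12/11, 1)
Ac = (0, 0, 46/121, 15/43)
Σ b_i: 7/16·1 + (-13/552)·1 + (-1331/1104)·1 + 43/24·1 = 1 ✓
b·c: (-13/552)·(-1) + (-1331/1104)·12/11 + 43/24·1 = 1/2 ✓
b·c²: (-13/552)·1 + (-1331/1104)·144/121 + 43/24·1 = 1/3 ✓
b·Ac: (-1331/1104)·46/121 + 43/24·15/43 = 1/6 ✓
b·c³: (-13/552)·(-1) + (-1331/1104)·1728/1331 + 43/24·1 = 1/4 ✓
b·(c∘Ac): (-1331/1104)·552/1331 + 43/24·15/43 = 1/8 ✓
b·Ac²: (-1331/1104)·(-46/121) + 43/24·(-9/43) = 1/12 ✓
b·A²c: 43/24·1/43 = 1/24 ✓; 4 stages ⇒ order 4.

4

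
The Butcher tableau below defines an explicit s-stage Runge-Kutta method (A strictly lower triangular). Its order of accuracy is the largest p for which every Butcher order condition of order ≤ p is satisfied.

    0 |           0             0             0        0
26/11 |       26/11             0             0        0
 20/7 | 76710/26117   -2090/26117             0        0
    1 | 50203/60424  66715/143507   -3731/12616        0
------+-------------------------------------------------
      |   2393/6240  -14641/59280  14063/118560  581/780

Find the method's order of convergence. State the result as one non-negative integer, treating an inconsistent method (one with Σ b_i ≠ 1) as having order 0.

4

b = (2393/6240, -14641/59280, 14063/118560, 581/780)
c = (0, 26/11, 20/7, 1)
Ac = (0, 0, -380/2009, 295/1162)
Σ b_i: 2393/6240·1 + (-14641/59280)·1 + 14063/118560·1 + 581/780·1 = 1 ✓
b·c: (-14641/59280)·26/11 + 14063/118560·20/7 + 581/780·1 = 1/2 ✓
b·c²: (-14641/59280)·676/121 + 14063/118560·400/49 + 581/780·1 = 1/3 ✓
b·Ac: 14063/118560·(-380/2009) + 581/780·295/1162 = 1/6 ✓
b·c³: (-14641/59280)·17576/1331 + 14063/118560·8000/343 + 581/780·1 = 1/4 ✓
b·(c∘Ac): 14063/118560·(-7600/14063) + 581/780·295/1162 = 1/8 ✓
b·Ac²: 14063/118560·(-9880/22099) + 581/780·1170/6391 = 1/12 ✓
b·A²c: 581/780·65/1162 = 1/24 ✓; 4 stages ⇒ order 4.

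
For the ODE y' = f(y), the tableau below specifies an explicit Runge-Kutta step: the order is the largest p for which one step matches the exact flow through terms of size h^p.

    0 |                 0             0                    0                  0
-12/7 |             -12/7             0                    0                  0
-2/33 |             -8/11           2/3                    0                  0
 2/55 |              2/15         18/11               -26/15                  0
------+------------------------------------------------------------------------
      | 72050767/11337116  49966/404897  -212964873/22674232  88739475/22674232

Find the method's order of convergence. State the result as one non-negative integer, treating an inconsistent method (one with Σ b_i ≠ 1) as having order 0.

b = (72050767/11337116, 49966/404897, -212964873/22674232, 88739475/22674232)
c = (0, -12/7, -2/33, 2/55)
Ac = (0, 0, -8/7, -9356/3465)
Σ b_i: 72050767/11337116·1 + 49966/404897·1 + (-212964873/22674232)·1 + 88739475/22674232·1 = 1 ✓
b·c: 49966/404897·(-12/7) + (-212964873/22674232)·(-2/33) + 88739475/22674232·2/55 = 1/2 ✓
b·c²: 49966/404897·144/49 + (-212964873/22674232)·4/1089 + 88739475/22674232·4/3025 = 1/3 ✓
b·Ac: (-212964873/22674232)·(-8/7) + 88739475/22674232·(-9356/3465) = 1/6 ✓
b·c³: 49966/404897·(-1728/343) + (-212964873/22674232)·(-8/35937) + 88739475/22674232·8/166375 = -66914955238/108028544085 ≠ 1/4 ⇒ order 3.
b·(c∘Ac): (-212964873/22674232)·16/231 + 88739475/22674232·(-18712/190575) = -677519603/654718449 ≠ 1/8
b·Ac²: (-212964873/22674232)·96/49 + 88739475/22674232·3844024/800415 = 774207403/1964155347 ≠ 1/12
b·A²c: 88739475/22674232·208/105 = 153815090/19839953 ≠ 1/24

3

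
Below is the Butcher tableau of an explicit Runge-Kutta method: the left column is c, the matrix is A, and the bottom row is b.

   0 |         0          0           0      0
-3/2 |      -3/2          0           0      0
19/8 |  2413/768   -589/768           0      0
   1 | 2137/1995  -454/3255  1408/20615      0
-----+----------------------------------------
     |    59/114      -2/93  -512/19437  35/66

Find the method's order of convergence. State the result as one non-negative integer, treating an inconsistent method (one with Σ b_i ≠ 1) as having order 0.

b = (59/114, -2/93, -512/19437, 35/66)
c = (0, -3/2, 19/8, 1)
Ac = (0, 0, 589/512, 13/35)
Σ b_i: 59/114·1 + (-2/93)·1 + (-512/19437)·1 + 35/66·1 = 1 ✓
b·c: (-2/93)·(-3/2) + (-512/19437)·19/8 + 35/66·1 = 1/2 ✓
b·c²: (-2/93)·9/4 + (-512/19437)·361/64 + 35/66·1 = 1/3 ✓
b·Ac: (-512/19437)·589/512 + 35/66·13/35 = 1/6 ✓
b·c³: (-2/93)·(-27/8) + (-512/19437)·6859/512 + 35/66·1 = 1/4 ✓
b·(c∘Ac): (-512/19437)·11191/4096 + 35/66·13/35 = 1/8 ✓
b·Ac²: (-512/19437)·(-1767/1024) + 35/66·1/14 = 1/12 ✓
b·A²c: 35/66·11/140 = 1/24 ✓; 4 stages ⇒ order 4.

4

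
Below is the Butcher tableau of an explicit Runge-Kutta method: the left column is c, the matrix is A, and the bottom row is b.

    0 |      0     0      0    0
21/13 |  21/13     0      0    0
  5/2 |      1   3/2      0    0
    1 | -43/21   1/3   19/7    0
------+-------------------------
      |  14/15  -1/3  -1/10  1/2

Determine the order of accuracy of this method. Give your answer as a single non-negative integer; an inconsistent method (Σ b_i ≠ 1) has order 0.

b = (14/15, -1/3, -1/10, 1/2)
c = (0, 21/13, 5/2, 1)
Ac = (0, 0, 63/26, 1333/182)
Σ b_i: 14/15·1 + (-1/3)·1 + (-1/10)·1 + 1/2·1 = 1 ✓
b·c: (-1/3)·21/13 + (-1/10)·5/2 + 1/2·1 = -15/52 ≠ 1/2 ⇒ order 1.

1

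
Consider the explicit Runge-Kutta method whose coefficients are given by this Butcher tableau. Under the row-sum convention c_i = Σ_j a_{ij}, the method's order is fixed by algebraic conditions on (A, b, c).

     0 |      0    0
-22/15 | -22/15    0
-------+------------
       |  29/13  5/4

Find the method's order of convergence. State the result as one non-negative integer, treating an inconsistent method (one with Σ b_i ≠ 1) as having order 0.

b = (29/13, 5/4)
c = (0, -22/15)
Σ b_i: 29/13·1 + 5/4·1 = 181/52 ≠ 1 ⇒ order 0.

0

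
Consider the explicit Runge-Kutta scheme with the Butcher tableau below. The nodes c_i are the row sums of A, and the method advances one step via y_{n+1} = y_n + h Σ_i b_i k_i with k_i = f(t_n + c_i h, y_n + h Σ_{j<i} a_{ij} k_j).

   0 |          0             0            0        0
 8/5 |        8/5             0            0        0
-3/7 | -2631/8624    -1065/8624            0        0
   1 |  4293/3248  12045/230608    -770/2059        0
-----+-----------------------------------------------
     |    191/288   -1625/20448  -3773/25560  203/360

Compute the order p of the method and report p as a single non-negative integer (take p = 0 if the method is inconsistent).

4

b = (191/288, -1625/20448, -3773/25560, 203/360)
c = (0, 8/5, -3/7, 1)
Ac = (0, 0, -213/1078, 99/406)
Σ b_i: 191/288·1 + (-1625/20448)·1 + (-3773/25560)·1 + 203/360·1 = 1 ✓
b·c: (-1625/20448)·8/5 + (-3773/25560)·(-3/7) + 203/360·1 = 1/2 ✓
b·c²: (-1625/20448)·64/25 + (-3773/25560)·9/49 + 203/360·1 = 1/3 ✓
b·Ac: (-3773/25560)·(-213/1078) + 203/360·99/406 = 1/6 ✓
b·c³: (-1625/20448)·512/125 + (-3773/25560)·(-27/343) + 203/360·1 = 1/4 ✓
b·(c∘Ac): (-3773/25560)·639/7546 + 203/360·99/406 = 1/8 ✓
b·Ac²: (-3773/25560)·(-852/2695) + 203/360·66/1015 = 1/12 ✓
b·A²c: 203/360·15/203 = 1/24 ✓; 4 stages ⇒ order 4.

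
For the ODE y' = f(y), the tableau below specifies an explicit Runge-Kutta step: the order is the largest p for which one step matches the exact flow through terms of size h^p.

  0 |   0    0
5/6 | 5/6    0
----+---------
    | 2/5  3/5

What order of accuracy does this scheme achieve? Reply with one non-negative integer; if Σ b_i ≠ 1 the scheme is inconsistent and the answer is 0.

2

b = (2/5, 3/5)
c = (0, 5/6)
Σ b_i: 2/5·1 + 3/5·1 = 1 ✓
b·c: 3/5·5/6 = 1/2 ✓; 2 stages ⇒ order 2.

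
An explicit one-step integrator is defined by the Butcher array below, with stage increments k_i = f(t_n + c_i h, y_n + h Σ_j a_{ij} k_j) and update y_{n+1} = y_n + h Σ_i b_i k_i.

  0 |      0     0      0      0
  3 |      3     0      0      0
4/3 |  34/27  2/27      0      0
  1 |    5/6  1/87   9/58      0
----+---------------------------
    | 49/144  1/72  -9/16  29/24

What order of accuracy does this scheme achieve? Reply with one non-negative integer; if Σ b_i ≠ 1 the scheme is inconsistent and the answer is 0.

4

b = (49/144, 1/72, -9/16, 29/24)
c = (0, 3, 4/3, 1)
Ac = (0, 0, 2/9, 7/29)
Σ b_i: 49/144·1 + 1/72·1 + (-9/16)·1 + 29/24·1 = 1 ✓
b·c: 1/72·3 + (-9/16)·4/3 + 29/24·1 = 1/2 ✓
b·c²: 1/72·9 + (-9/16)·16/9 + 29/24·1 = 1/3 ✓
b·Ac: (-9/16)·2/9 + 29/24·7/29 = 1/6 ✓
b·c³: 1/72·27 + (-9/16)·64/27 + 29/24·1 = 1/4 ✓
b·(c∘Ac): (-9/16)·8/27 + 29/24·7/29 = 1/8 ✓
b·Ac²: (-9/16)·2/3 + 29/24·11/29 = 1/12 ✓
b·A²c: 29/24·1/29 = 1/24 ✓; 4 stages ⇒ order 4.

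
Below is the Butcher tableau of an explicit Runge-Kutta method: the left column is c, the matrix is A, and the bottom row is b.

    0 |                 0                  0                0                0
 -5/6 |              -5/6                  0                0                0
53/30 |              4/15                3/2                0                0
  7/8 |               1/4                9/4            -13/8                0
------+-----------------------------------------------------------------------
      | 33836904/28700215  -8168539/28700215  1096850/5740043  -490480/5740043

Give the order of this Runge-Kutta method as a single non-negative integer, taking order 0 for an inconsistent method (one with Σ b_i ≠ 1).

3

b = (33836904/28700215, -8168539/28700215, 1096850/5740043, -490480/5740043)
c = (0, -5/6, 53/30, 7/8)
Ac = (0, 0, -5/4, -1139/240)
Σ b_i: 33836904/28700215·1 + (-8168539/28700215)·1 + 1096850/5740043·1 + (-490480/5740043)·1 = 1 ✓
b·c: (-8168539/28700215)·(-5/6) + 1096850/5740043·53/30 + (-490480/5740043)·7/8 = 1/2 ✓
b·c²: (-8168539/28700215)·25/36 + 1096850/5740043·2809/900 + (-490480/5740043)·49/64 = 1/3 ✓
b·Ac: 1096850/5740043·(-5/4) + (-490480/5740043)·(-1139/240) = 1/6 ✓
b·c³: (-8168539/28700215)·(-125/216) + 1096850/5740043·148877/27000 + (-490480/5740043)·343/512 = 9597369239/8265661920 ≠ 1/4 ⇒ order 3.
b·(c∘Ac): 1096850/5740043·(-53/24) + (-490480/5740043)·(-7973/1920) = -3083529/45920344 ≠ 1/8
b·Ac²: 1096850/5740043·25/24 + (-490480/5740043)·(-25267/7200) = 515483329/1033207740 ≠ 1/12
b·A²c: (-490480/5740043)·65/32 = -1992575/11480086 ≠ 1/24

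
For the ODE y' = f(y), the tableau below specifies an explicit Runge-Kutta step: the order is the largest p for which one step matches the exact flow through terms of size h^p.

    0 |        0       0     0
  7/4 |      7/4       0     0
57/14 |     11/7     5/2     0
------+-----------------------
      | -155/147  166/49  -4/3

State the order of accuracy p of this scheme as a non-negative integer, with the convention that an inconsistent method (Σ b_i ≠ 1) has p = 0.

b = (-155/147, 166/49, -4/3)
c = (0, 7/4, 57/14)
Ac = (0, 0, 35/8)
Σ b_i: (-155/147)·1 + 166/49·1 + (-4/3)·1 = 1 ✓
b·c: 166/49·7/4 + (-4/3)·57/14 = 1/2 ✓
b·c²: 166/49·49/16 + (-4/3)·3249/196 = -4597/392 ≠ 1/3 ⇒ order 2.
b·Ac: (-4/3)·35/8 = -35/6 ≠ 1/6

2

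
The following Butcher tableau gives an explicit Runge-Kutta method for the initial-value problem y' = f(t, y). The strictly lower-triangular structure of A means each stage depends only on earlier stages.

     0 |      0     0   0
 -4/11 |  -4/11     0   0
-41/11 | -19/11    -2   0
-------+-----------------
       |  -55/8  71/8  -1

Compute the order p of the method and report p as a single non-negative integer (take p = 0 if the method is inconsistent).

b = (-55/8, 71/8, -1)
c = (0, -4/11, -41/11)
Ac = (0, 0, 8/11)
Σ b_i: (-55/8)·1 + 71/8·1 + (-1)·1 = 1 ✓
b·c: 71/8·(-4/11) + (-1)·(-41/11) = 1/2 ✓
b·c²: 71/8·16/121 + (-1)·1681/121 = -1539/121 ≠ 1/3 ⇒ order 2.
b·Ac: (-1)·8/11 = -8/11 ≠ 1/6

2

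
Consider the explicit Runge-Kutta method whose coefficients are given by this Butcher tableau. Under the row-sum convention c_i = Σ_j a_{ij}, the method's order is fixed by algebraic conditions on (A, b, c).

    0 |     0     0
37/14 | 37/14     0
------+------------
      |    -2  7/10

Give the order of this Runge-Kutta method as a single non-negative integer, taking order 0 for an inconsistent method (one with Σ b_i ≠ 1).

b = (-2, 7/10)
c = (0, 37/14)
Σ b_i: (-2)·1 + 7/10·1 = -13/10 ≠ 1 ⇒ order 0.

0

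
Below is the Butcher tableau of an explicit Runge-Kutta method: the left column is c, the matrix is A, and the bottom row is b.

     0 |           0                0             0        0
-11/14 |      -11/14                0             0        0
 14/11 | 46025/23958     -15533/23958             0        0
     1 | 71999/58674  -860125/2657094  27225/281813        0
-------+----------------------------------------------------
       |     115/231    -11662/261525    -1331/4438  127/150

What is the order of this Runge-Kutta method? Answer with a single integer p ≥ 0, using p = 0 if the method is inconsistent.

4

b = (115/231, -11662/261525, -1331/4438, 127/150)
c = (0, -11/14, 14/11, 1)
Ac = (0, 0, 2219/4356, 575/1524)
Σ b_i: 115/231·1 + (-11662/261525)·1 + (-1331/4438)·1 + 127/150·1 = 1 ✓
b·c: (-11662/261525)·(-11/14) + (-1331/4438)·14/11 + 127/150·1 = 1/2 ✓
b·c²: (-11662/261525)·121/196 + (-1331/4438)·196/121 + 127/150·1 = 1/3 ✓
b·Ac: (-1331/4438)·2219/4356 + 127/150·575/1524 = 1/6 ✓
b·c³: (-11662/261525)·(-1331/2744) + (-1331/4438)·2744/1331 + 127/150·1 = 1/4 ✓
b·(c∘Ac): (-1331/4438)·15533/23958 + 127/150·575/1524 = 1/8 ✓
b·Ac²: (-1331/4438)·(-317/792) + 127/150·(-925/21336) = 1/12 ✓
b·A²c: 127/150·25/508 = 1/24 ✓; 4 stages ⇒ order 4.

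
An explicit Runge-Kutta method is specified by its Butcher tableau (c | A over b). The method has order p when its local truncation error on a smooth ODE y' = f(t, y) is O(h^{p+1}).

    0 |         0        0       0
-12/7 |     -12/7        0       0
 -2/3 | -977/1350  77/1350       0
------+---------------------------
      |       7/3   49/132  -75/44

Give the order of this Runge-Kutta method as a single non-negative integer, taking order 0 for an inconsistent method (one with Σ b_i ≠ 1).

b = (7/3, 49/132, -75/44)
c = (0, -12/7, -2/3)
Ac = (0, 0, -22/225)
Σ b_i: 7/3·1 + 49/132·1 + (-75/44)·1 = 1 ✓
b·c: 49/132·(-12/7) + (-75/44)·(-2/3) = 1/2 ✓
b·c²: 49/132·144/49 + (-75/44)·4/9 = 1/3 ✓
b·Ac: (-75/44)·(-22/225) = 1/6 ✓; 3 stages ⇒ order 3.

3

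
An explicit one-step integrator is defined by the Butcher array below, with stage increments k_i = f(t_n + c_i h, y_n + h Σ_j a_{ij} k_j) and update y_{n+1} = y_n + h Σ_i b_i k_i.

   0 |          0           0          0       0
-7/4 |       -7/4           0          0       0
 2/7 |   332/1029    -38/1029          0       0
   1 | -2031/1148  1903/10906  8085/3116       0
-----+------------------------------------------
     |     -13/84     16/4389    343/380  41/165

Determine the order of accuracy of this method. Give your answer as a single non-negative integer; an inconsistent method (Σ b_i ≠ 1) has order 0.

b = (-13/84, 16/4389, 343/380, 41/165)
c = (0, -7/4, 2/7, 1)
Ac = (0, 0, 19/294, 143/328)
Σ b_i: (-13/84)·1 + 16/4389·1 + 343/380·1 + 41/165·1 = 1 ✓
b·c: 16/4389·(-7/4) + 343/380·2/7 + 41/165·1 = 1/2 ✓
b·c²: 16/4389·49/16 + 343/380·4/49 + 41/165·1 = 1/3 ✓
b·Ac: 343/380·19/294 + 41/165·143/328 = 1/6 ✓
b·c³: 16/4389·(-343/64) + 343/380·8/343 + 41/165·1 = 1/4 ✓
b·(c∘Ac): 343/380·19/1029 + 41/165·143/328 = 1/8 ✓
b·Ac²: 343/380·(-19/168) + 41/165·979/1312 = 1/12 ✓
b·A²c: 41/165·55/328 = 1/24 ✓; 4 stages ⇒ order 4.

4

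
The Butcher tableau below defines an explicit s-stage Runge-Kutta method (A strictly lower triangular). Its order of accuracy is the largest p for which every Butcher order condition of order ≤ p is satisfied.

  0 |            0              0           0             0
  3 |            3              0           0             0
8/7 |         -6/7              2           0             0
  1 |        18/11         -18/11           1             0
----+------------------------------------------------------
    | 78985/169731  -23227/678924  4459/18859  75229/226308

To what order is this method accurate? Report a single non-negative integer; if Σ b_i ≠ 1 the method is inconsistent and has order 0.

b = (78985/169731, -23227/678924, 4459/18859, 75229/226308)
c = (0, 3, 8/7, 1)
Ac = (0, 0, 6, -290/77)
Σ b_i: 78985/169731·1 + (-23227/678924)·1 + 4459/18859·1 + 75229/226308·1 = 1 ✓
b·c: (-23227/678924)·3 + 4459/18859·8/7 + 75229/226308·1 = 1/2 ✓
b·c²: (-23227/678924)·9 + 4459/18859·64/49 + 75229/226308·1 = 1/3 ✓
b·Ac: 4459/18859·6 + 75229/226308·(-290/77) = 1/6 ✓
b·c³: (-23227/678924)·27 + 4459/18859·512/343 + 75229/226308·1 = -26971/113154 ≠ 1/4 ⇒ order 3.
b·(c∘Ac): 4459/18859·48/7 + 75229/226308·(-290/77) = 41791/113154 ≠ 1/8
b·Ac²: 4459/18859·18 + 75229/226308·(-7234/539) = -162805/792078 ≠ 1/12
b·A²c: 75229/226308·6 = 75229/37718 ≠ 1/24

3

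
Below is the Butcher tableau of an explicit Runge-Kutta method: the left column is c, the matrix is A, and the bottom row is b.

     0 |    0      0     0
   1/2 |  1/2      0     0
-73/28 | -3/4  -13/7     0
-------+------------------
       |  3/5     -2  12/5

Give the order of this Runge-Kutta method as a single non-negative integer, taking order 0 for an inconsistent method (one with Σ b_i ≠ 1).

1

b = (3/5, -2, 12/5)
c = (0, 1/2, -73/28)
Ac = (0, 0, -13/14)
Σ b_i: 3/5·1 + (-2)·1 + 12/5·1 = 1 ✓
b·c: (-2)·1/2 + 12/5·(-73/28) = -254/35 ≠ 1/2 ⇒ order 1.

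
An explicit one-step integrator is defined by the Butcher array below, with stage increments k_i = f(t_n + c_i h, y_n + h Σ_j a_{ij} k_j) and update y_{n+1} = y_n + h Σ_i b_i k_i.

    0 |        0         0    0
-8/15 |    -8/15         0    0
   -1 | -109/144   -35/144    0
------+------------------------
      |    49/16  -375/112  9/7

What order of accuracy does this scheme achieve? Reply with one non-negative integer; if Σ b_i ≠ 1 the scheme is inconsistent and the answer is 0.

b = (49/16, -375/112, 9/7)
c = (0, -8/15, -1)
Ac = (0, 0, 7/54)
Σ b_i: 49/16·1 + (-375/112)·1 + 9/7·1 = 1 ✓
b·c: (-375/112)·(-8/15) + 9/7·(-1) = 1/2 ✓
b·c²: (-375/112)·64/225 + 9/7·1 = 1/3 ✓
b·Ac: 9/7·7/54 = 1/6 ✓; 3 stages ⇒ order 3.

3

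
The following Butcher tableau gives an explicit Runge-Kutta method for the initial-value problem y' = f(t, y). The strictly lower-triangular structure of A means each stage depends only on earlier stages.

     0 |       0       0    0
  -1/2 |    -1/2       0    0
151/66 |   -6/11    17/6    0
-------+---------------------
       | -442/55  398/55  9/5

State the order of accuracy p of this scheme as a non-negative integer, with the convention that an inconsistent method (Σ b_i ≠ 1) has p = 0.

b = (-442/55, 398/55, 9/5)
c = (0, -1/2, 151/66)
Ac = (0, 0, -17/12)
Σ b_i: (-442/55)·1 + 398/55·1 + 9/5·1 = 1 ✓
b·c: 398/55·(-1/2) + 9/5·151/66 = 1/2 ✓
b·c²: 398/55·1/4 + 9/5·22801/4356 = 27179/2420 ≠ 1/3 ⇒ order 2.
b·Ac: 9/5·(-17/12) = -51/20 ≠ 1/6

2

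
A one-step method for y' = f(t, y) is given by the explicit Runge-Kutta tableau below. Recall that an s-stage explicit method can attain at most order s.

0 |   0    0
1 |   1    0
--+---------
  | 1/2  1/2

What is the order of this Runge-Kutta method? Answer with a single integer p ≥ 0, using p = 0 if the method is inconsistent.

b = (1/2, 1/2)
c = (0, 1)
Σ b_i: 1/2·1 + 1/2·1 = 1 ✓
b·c: 1/2·1 = 1/2 ✓; 2 stages ⇒ order 2.

2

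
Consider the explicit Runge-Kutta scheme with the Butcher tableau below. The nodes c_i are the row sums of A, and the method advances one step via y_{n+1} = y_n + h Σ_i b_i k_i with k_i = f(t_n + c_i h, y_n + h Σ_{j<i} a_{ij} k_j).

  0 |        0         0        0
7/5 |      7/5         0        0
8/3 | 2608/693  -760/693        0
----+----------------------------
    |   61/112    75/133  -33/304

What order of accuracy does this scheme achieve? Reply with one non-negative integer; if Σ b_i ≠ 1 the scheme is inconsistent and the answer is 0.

b = (61/112, 75/133, -33/304)
c = (0, 7/5, 8/3)
Ac = (0, 0, -152/99)
Σ b_i: 61/112·1 + 75/133·1 + (-33/304)·1 = 1 ✓
b·c: 75/133·7/5 + (-33/304)·8/3 = 1/2 ✓
b·c²: 75/133·49/25 + (-33/304)·64/9 = 1/3 ✓
b·Ac: (-33/304)·(-152/99) = 1/6 ✓; 3 stages ⇒ order 3.

3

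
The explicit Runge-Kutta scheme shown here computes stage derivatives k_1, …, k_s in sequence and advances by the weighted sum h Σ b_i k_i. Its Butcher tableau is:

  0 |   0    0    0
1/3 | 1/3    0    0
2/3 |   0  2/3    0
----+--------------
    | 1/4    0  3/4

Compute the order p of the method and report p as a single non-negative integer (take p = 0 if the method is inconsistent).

3

b = (1/4, 0, 3/4)
c = (0, 1/3, 2/3)
Ac = (0, 0, 2/9)
Σ b_i: 1/4·1 + 3/4·1 = 1 ✓
b·c: 3/4·2/3 = 1/2 ✓
b·c²: 3/4·4/9 = 1/3 ✓
b·Ac: 3/4·2/9 = 1/6 ✓; 3 stages ⇒ order 3.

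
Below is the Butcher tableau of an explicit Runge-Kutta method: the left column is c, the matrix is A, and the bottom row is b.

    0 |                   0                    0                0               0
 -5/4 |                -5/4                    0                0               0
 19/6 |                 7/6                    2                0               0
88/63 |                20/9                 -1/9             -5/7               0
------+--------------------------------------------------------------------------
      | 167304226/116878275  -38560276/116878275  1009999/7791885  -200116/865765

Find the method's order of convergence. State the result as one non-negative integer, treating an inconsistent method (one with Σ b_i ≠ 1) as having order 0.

b = (167304226/116878275, -38560276/116878275, 1009999/7791885, -200116/865765)
c = (0, -5/4, 19/6, 88/63)
Ac = (0, 0, -5/2, -535/252)
Σ b_i: 167304226/116878275·1 + (-38560276/116878275)·1 + 1009999/7791885·1 + (-200116/865765)·1 = 1 ✓
b·c: (-38560276/116878275)·(-5/4) + 1009999/7791885·19/6 + (-200116/865765)·88/63 = 1/2 ✓
b·c²: (-38560276/116878275)·25/16 + 1009999/7791885·361/36 + (-200116/865765)·7744/3969 = 1/3 ✓
b·Ac: 1009999/7791885·(-5/2) + (-200116/865765)·(-535/252) = 1/6 ✓
b·c³: (-38560276/116878275)·(-125/64) + 1009999/7791885·6859/216 + (-200116/865765)·681472/250047 = 291977711579/70687980720 ≠ 1/4 ⇒ order 3.
b·(c∘Ac): 1009999/7791885·(-95/12) + (-200116/865765)·(-11770/3969) = -19114999/56101572 ≠ 1/8
b·Ac²: 1009999/7791885·25/8 + (-200116/865765)·(-2465/336) = 26190821/12467016 ≠ 1/12
b·A²c: (-200116/865765)·25/14 = -71470/173153 ≠ 1/24

3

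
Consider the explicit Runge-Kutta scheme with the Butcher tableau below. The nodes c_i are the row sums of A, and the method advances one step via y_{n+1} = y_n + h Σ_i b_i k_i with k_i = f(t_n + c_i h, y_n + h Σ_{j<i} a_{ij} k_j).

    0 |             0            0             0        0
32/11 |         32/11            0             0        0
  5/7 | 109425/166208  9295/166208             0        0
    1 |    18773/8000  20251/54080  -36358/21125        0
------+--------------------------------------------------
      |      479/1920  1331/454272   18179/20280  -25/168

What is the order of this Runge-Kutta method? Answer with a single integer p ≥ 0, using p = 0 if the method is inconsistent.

4

b = (479/1920, 1331/454272, 18179/20280, -25/168)
c = (0, 32/11, 5/7, 1)
Ac = (0, 0, 845/5194, -7/50)
Σ b_i: 479/1920·1 + 1331/454272·1 + 18179/20280·1 + (-25/168)·1 = 1 ✓
b·c: 1331/454272·32/11 + 18179/20280·5/7 + (-25/168)·1 = 1/2 ✓
b·c²: 1331/454272·1024/121 + 18179/20280·25/49 + (-25/168)·1 = 1/3 ✓
b·Ac: 18179/20280·845/5194 + (-25/168)·(-7/50) = 1/6 ✓
b·c³: 1331/454272·32768/1331 + 18179/20280·125/343 + (-25/168)·1 = 1/4 ✓
b·(c∘Ac): 18179/20280·4225/36358 + (-25/168)·(-7/50) = 1/8 ✓
b·Ac²: 18179/20280·13520/28567 + (-25/168)·126/55 = 1/12 ✓
b·A²c: (-25/168)·(-7/25) = 1/24 ✓; 4 stages ⇒ order 4.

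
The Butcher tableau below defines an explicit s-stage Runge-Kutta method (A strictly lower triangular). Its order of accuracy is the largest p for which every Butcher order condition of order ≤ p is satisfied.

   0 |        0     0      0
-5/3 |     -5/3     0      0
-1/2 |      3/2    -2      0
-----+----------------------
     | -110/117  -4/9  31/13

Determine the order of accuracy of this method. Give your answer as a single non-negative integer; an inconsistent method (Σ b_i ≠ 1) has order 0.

1

b = (-110/117, -4/9, 31/13)
c = (0, -5/3, -1/2)
Ac = (0, 0, 10/3)
Σ b_i: (-110/117)·1 + (-4/9)·1 + 31/13·1 = 1 ✓
b·c: (-4/9)·(-5/3) + 31/13·(-1/2) = -317/702 ≠ 1/2 ⇒ order 1.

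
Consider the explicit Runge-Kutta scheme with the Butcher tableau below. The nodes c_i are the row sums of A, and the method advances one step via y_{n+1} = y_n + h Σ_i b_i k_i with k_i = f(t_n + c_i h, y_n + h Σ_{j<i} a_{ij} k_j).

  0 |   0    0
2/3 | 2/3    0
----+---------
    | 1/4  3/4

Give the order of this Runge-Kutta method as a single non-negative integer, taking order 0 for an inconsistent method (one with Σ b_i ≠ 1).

b = (1/4, 3/4)
c = (0, 2/3)
Σ b_i: 1/4·1 + 3/4·1 = 1 ✓
b·c: 3/4·2/3 = 1/2 ✓; 2 stages ⇒ order 2.

2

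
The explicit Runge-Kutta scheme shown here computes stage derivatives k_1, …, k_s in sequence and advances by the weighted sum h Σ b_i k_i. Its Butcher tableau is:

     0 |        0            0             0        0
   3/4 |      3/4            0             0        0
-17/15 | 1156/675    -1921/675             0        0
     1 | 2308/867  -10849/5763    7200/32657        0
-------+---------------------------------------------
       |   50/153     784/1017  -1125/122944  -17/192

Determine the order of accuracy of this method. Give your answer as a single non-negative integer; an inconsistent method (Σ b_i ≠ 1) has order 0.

b = (50/153, 784/1017, -1125/122944, -17/192)
c = (0, 3/4, -17/15, 1)
Ac = (0, 0, -1921/900, -113/68)
Σ b_i: 50/153·1 + 784/1017·1 + (-1125/122944)·1 + (-17/192)·1 = 1 ✓
b·c: 784/1017·3/4 + (-1125/122944)·(-17/15) + (-17/192)·1 = 1/2 ✓
b·c²: 784/1017·9/16 + (-1125/122944)·289/225 + (-17/192)·1 = 1/3 ✓
b·Ac: (-1125/122944)·(-1921/900) + (-17/192)·(-113/68) = 1/6 ✓
b·c³: 784/1017·27/64 + (-1125/122944)·(-4913/3375) + (-17/192)·1 = 1/4 ✓
b·(c∘Ac): (-1125/122944)·32657/13500 + (-17/192)·(-113/68) = 1/8 ✓
b·Ac²: (-1125/122944)·(-1921/1200) + (-17/192)·(-211/272) = 1/12 ✓
b·A²c: (-17/192)·(-8/17) = 1/24 ✓; 4 stages ⇒ order 4.

4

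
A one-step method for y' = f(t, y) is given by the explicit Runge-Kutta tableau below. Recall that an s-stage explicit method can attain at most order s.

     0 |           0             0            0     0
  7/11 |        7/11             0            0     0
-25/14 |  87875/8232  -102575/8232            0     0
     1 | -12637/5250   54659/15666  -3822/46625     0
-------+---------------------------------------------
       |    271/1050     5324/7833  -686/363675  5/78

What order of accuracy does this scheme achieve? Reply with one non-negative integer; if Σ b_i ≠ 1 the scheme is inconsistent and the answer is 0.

b = (271/1050, 5324/7833, -686/363675, 5/78)
c = (0, 7/11, -25/14, 1)
Ac = (0, 0, -9325/1176, 71/30)
Σ b_i: 271/1050·1 + 5324/7833·1 + (-686/363675)·1 + 5/78·1 = 1 ✓
b·c: 5324/7833·7/11 + (-686/363675)·(-25/14) + 5/78·1 = 1/2 ✓
b·c²: 5324/7833·49/121 + (-686/363675)·625/196 + 5/78·1 = 1/3 ✓
b·Ac: (-686/363675)·(-9325/1176) + 5/78·71/30 = 1/6 ✓
b·c³: 5324/7833·343/1331 + (-686/363675)·(-15625/2744) + 5/78·1 = 1/4 ✓
b·(c∘Ac): (-686/363675)·233125/16464 + 5/78·71/30 = 1/8 ✓
b·Ac²: (-686/363675)·(-9325/1848) + 5/78·38/33 = 1/12 ✓
b·A²c: 5/78·13/20 = 1/24 ✓; 4 stages ⇒ order 4.

4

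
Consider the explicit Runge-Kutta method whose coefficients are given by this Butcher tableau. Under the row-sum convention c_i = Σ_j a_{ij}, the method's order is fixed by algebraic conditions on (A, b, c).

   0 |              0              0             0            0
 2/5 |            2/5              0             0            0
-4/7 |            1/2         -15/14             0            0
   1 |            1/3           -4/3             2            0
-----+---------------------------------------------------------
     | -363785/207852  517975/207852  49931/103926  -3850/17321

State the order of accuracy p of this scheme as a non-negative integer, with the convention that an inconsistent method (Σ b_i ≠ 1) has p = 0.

b = (-363785/207852, 517975/207852, 49931/103926, -3850/17321)
c = (0, 2/5, -4/7, 1)
Ac = (0, 0, -3/7, -176/105)
Σ b_i: (-363785/207852)·1 + 517975/207852·1 + 49931/103926·1 + (-3850/17321)·1 = 1 ✓
b·c: 517975/207852·2/5 + 49931/103926·(-4/7) + (-3850/17321)·1 = 1/2 ✓
b·c²: 517975/207852·4/25 + 49931/103926·16/49 + (-3850/17321)·1 = 1/3 ✓
b·Ac: 49931/103926·(-3/7) + (-3850/17321)·(-176/105) = 1/6 ✓
b·c³: 517975/207852·8/125 + 49931/103926·(-64/343) + (-3850/17321)·1 = -92408/606235 ≠ 1/4 ⇒ order 3.
b·(c∘Ac): 49931/103926·12/49 + (-3850/17321)·(-176/105) = 25474/51963 ≠ 1/8
b·Ac²: 49931/103926·(-6/35) + (-3850/17321)·1616/3675 = -327553/1818705 ≠ 1/12
b·A²c: (-3850/17321)·(-6/7) = 3300/17321 ≠ 1/24

3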